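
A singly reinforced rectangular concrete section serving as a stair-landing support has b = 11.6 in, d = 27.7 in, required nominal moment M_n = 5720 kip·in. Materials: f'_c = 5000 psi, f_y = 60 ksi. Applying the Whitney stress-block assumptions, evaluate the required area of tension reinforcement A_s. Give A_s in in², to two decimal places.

A_s ≈ 3.75 in²

From M_n = 0.85 f'_c a b (d − a/2):
a = d − √(d² − 2M_n/(0.85 f'_c b)) = 27.7 − √(27.7² − 2 × 5720/(0.85 × 5 × 11.6)) = 4.565 in.
A_s = 0.85 f'_c a b / f_y = 0.85 × 5 × 4.565 × 11.6 / 60 = 3.751 in².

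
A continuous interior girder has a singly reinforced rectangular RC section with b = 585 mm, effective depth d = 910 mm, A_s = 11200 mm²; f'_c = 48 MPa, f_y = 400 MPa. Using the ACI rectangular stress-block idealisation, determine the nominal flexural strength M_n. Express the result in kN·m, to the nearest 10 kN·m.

T = A_s f_y = 11200 × 400 = 4480000 N = 4480 kN.
From C = T: a = T/(0.85 f'_c b) = 4480000/(0.85 × 48 × 585) = 187.70 mm.
M_n = T(d − a/2) = 4480 kN × (910 − 93.85) mm = 3656.35 kN·m.

M_n ≈ 3660 kN·m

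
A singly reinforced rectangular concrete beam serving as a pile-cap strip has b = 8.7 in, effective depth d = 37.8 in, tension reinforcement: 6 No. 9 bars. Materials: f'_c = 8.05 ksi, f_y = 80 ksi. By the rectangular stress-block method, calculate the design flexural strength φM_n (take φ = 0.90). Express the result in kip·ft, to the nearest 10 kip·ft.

φM_n ≈ 1220 kip·ft

A_s = 6 × 1 = 6 in².
T = A_s f_y = 6 × 80 = 480 kips.
a = T/(0.85 f'_c b) = 480/(0.85 × 8.05 × 8.7) = 8.063 in.
M_n = T(d − a/2) = 480 × (37.8 − 4.0315) = 16208.9 kip·in = 16208.9/12 = 1350.74 kip·ft.
φM_n = 0.90 × 1350.74 = 1215.67 kip·ft.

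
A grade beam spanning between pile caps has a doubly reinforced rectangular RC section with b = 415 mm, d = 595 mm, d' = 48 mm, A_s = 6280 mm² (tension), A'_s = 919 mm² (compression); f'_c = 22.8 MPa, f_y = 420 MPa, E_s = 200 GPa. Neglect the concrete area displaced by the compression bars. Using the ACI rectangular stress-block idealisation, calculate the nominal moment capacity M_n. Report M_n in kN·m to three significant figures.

Assume both tension and compression steel yield.
Net tension couple steel: A_s − A'_s = 5361 mm².
a = (A_s − A'_s) f_y / (0.85 f'_c b) = 2251620/(0.85 × 22.8 × 415) = 279.96 mm.
c = a/β₁ = 279.96/0.85 = 329.36 mm; ε'_s = 0.003(c − d')/c = 0.0026 ≥ f_y/E_s = 0.0021, so compression steel does yield.
M_n = (A_s − A'_s) f_y (d − a/2) + A'_s f_y (d − d') = [2251620 × (595 − 139.98) + 385980 × (595 − 48)] × 10⁻⁶ = 1024.53 + 211.13 = 1235.66 kN·m.

M_n ≈ 1240 kN·m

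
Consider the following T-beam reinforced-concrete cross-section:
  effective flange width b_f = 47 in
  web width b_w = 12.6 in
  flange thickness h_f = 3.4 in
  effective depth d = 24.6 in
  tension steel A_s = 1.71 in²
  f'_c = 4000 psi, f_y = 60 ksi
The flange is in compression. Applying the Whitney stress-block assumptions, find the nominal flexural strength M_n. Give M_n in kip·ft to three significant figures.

M_n ≈ 208 kip·ft

Tension: T = A_s f_y = 1.71 × 60 = 102.6 kips.
Try a within the flange: a = T/(0.85 f'_c b_f) = 102.6/(0.85 × 4 × 47) = 0.642 in.
Since a = 0.642 ≤ h_f = 3.4 in, the stress block lies entirely in the flange; analyse as a rectangular beam of width b_f.
M_n = T(d − a/2) = 102.6 × (24.6 − 0.321) = 2491.0 kip·in.
M_n = 2491.0/12 = 207.58 kip·ft.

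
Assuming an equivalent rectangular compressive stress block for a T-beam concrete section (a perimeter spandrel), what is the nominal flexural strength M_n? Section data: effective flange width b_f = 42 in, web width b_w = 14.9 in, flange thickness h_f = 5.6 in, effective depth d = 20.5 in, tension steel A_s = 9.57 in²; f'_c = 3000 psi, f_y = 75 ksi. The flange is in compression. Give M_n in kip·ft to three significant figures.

M_n ≈ 1020 kip·ft

Tension: T = A_s f_y = 9.57 × 75 = 717.75 kips.
Try a within the flange: a = T/(0.85 f'_c b_f) = 717.75/(0.85 × 3 × 42) = 6.702 in.
a = 6.702 > h_f = 5.6 in: the block extends into the web. Split into flange-overhang and web parts.
C_f = 0.85 f'_c (b_f − b_w) h_f = 0.85 × 3 × (42 − 14.9) × 5.6 = 387.0 kips.
Remaining web compression depth: a_w = (T − C_f)/(0.85 f'_c b_w) = (717.75 − 387.0)/(0.85 × 3 × 14.9) = 8.705 in.
M_n = C_f(d − h_f/2) + (T − C_f)(d − a_w/2) = 387.0 × (20.5 − 2.8) + 330.75 × (20.5 − 4.3525) = 6849.9 + 5340.8 = 12190.7 kip·in.
M_n = 12190.7/12 = 1015.89 kip·ft.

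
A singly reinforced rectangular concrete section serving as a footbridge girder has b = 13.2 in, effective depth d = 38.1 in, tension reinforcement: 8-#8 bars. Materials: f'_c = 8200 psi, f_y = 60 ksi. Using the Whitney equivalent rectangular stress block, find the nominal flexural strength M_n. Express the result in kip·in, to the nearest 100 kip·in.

A_s = 8 × 0.79 = 6.32 in².
T = A_s f_y = 6.32 × 60 = 379.2 kips.
a = T/(0.85 f'_c b) = 379.2/(0.85 × 8.2 × 13.2) = 4.122 in.
M_n = T(d − a/2) = 379.2 × (38.1 − 2.061) = 13666.0 kip·in.

M_n ≈ 13700 kip·in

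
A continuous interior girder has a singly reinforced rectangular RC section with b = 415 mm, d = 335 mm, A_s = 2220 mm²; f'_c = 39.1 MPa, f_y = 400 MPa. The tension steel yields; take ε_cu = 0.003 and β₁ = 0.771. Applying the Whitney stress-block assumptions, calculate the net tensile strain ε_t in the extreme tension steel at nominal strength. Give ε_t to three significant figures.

a = A_s f_y/(0.85 f'_c b) = 64.38 mm.
β₁ = 0.771, so c = a/β₁ = 64.38/0.771 = 83.50 mm.
From the linear strain diagram with ε_cu = 0.003: ε_t = 0.003 (d − c)/c = 0.003 × (335 − 83.50)/83.50 = 0.00904.
Since ε_t ≥ 0.005, the section is tension-controlled.

ε_t ≈ 0.00904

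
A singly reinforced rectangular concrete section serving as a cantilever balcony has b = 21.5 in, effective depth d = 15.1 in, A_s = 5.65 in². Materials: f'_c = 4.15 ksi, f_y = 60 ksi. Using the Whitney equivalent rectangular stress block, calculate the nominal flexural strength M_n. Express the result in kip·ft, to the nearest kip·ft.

M_n ≈ 363 kip·ft

T = A_s f_y = 5.65 × 60 = 339 kips.
a = T/(0.85 f'_c b) = 339/(0.85 × 4.15 × 21.5) = 4.470 in.
M_n = T(d − a/2) = 339 × (15.1 − 2.235) = 4361.2 kip·in = 4361.2/12 = 363.43 kip·ft.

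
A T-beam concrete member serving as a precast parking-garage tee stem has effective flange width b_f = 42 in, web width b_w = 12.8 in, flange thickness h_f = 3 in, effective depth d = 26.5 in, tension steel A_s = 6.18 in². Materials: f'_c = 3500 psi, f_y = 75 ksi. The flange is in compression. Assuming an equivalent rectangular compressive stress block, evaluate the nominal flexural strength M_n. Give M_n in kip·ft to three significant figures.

M_n ≈ 946 kip·ft

Tension: T = A_s f_y = 6.18 × 75 = 463.5 kips.
Try a within the flange: a = T/(0.85 f'_c b_f) = 463.5/(0.85 × 3.5 × 42) = 3.709 in.
a = 3.709 > h_f = 3 in: the block extends into the web. Split into flange-overhang and web parts.
C_f = 0.85 f'_c (b_f − b_w) h_f = 0.85 × 3.5 × (42 − 12.8) × 3 = 260.6 kips.
Remaining web compression depth: a_w = (T − C_f)/(0.85 f'_c b_w) = (463.5 − 260.6)/(0.85 × 3.5 × 12.8) = 5.328 in.
M_n = C_f(d − h_f/2) + (T − C_f)(d − a_w/2) = 260.6 × (26.5 − 1.5) + 202.9 × (26.5 − 2.664) = 6515.0 + 4836.3 = 11351.3 kip·in.
M_n = 11351.3/12 = 945.94 kip·ft.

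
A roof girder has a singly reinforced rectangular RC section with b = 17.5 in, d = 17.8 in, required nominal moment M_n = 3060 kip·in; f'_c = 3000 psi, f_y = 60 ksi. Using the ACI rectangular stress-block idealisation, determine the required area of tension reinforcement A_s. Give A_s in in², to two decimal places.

From M_n = 0.85 f'_c a b (d − a/2):
a = d − √(d² − 2M_n/(0.85 f'_c b)) = 17.8 − √(17.8² − 2 × 3060/(0.85 × 3 × 17.5)) = 4.395 in.
A_s = 0.85 f'_c a b / f_y = 0.85 × 3 × 4.395 × 17.5 / 60 = 3.269 in².

A_s ≈ 3.27 in²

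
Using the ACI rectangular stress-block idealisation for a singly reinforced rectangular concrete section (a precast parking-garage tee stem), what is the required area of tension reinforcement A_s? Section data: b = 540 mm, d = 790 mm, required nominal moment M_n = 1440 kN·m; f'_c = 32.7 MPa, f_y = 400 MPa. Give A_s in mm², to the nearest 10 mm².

A_s ≈ 4970 mm²

With M_n = 0.85 f'_c a b (d − a/2), solve the quadratic for a:
a = d − √(d² − 2M_n/(0.85 f'_c b)) = 790 − √(790² − 2 × 1440×10⁶/(0.85 × 32.7 × 540)) = 132.57 mm.
A_s = 0.85 f'_c a b / f_y = 0.85 × 32.7 × 132.57 × 540 / 400 = 4974.5 mm².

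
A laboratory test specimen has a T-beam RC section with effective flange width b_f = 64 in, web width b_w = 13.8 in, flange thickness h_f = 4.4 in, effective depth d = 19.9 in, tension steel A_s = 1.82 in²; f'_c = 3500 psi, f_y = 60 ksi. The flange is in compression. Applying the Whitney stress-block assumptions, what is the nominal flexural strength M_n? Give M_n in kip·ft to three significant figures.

M_n ≈ 178 kip·ft

Tension: T = A_s f_y = 1.82 × 60 = 109.2 kips.
Try a within the flange: a = T/(0.85 f'_c b_f) = 109.2/(0.85 × 3.5 × 64) = 0.574 in.
Since a = 0.574 ≤ h_f = 4.4 in, the stress block lies entirely in the flange; analyse as a rectangular beam of width b_f.
M_n = T(d − a/2) = 109.2 × (19.9 − 0.287) = 2141.7 kip·in.
M_n = 2141.7/12 = 178.48 kip·ft.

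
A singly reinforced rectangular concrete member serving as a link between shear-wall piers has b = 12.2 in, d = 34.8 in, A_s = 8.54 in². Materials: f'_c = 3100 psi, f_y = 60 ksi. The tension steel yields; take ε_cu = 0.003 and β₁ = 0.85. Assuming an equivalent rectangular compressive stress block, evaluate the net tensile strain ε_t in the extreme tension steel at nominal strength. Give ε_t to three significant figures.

a = A_s f_y/(0.85 f'_c b) = 15.939 in.
β₁ = 0.85, so c = a/β₁ = 15.939/0.85 = 18.752 in.
From the linear strain diagram with ε_cu = 0.003: ε_t = 0.003 (d − c)/c = 0.003 × (34.8 − 18.752)/18.752 = 0.00257.
ε_t < 0.004 — the section is over-reinforced for flexure under ACI limits.

ε_t ≈ 0.00257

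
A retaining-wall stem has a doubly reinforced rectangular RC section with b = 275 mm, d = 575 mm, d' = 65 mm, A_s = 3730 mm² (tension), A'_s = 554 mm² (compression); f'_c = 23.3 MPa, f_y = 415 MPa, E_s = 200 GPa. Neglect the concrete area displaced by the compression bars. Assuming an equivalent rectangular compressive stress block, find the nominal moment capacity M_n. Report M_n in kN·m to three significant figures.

M_n ≈ 716 kN·m

Assume both tension and compression steel yield.
Net tension couple steel: A_s − A'_s = 3176 mm².
a = (A_s − A'_s) f_y / (0.85 f'_c b) = 1318040/(0.85 × 23.3 × 275) = 242.00 mm.
c = a/β₁ = 242.00/0.85 = 284.71 mm; ε'_s = 0.003(c − d')/c = 0.0023 ≥ f_y/E_s = 0.0021, so compression steel does yield.
M_n = (A_s − A'_s) f_y (d − a/2) + A'_s f_y (d − d') = [1318040 × (575 − 121) + 229910 × (575 − 65)] × 10⁻⁶ = 598.39 + 117.25 = 715.64 kN·m.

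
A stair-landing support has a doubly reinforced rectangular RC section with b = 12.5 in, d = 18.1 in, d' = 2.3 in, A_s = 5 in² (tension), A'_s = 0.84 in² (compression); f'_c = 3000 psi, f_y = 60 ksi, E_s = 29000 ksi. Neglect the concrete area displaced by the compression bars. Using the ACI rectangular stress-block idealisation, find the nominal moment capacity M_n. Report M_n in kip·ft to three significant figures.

Assume both steels yield.
a = (A_s − A'_s) f_y/(0.85 f'_c b) = (5 − 0.84) × 60/(0.85 × 3 × 12.5) = 7.831 in.
c = a/β₁ = 7.831/0.85 = 9.213 in; ε'_s = 0.003(c − d')/c = 0.0023 ≥ ε_y = 0.0021, so the compression steel yields.
M_n = (A_s − A'_s) f_y (d − a/2) + A'_s f_y (d − d') = 249.6 × (18.1 − 3.9155) + 50.4 × (18.1 − 2.3) = 3540.5 + 796.3 = 4336.8 kip·in = 4336.8/12 = 361.40 kip·ft.

M_n ≈ 361 kip·ft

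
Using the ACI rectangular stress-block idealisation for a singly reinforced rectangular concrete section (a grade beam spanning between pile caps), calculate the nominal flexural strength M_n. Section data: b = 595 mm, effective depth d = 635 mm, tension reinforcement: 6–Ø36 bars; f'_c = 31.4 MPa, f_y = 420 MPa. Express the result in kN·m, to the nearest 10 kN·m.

M_n ≈ 1420 kN·m

A_s = 6 × 1018 = 6108 mm².
T = A_s f_y = 6108 × 420 = 2565360 N = 2565.36 kN.
From C = T: a = T/(0.85 f'_c b) = 2565360/(0.85 × 31.4 × 595) = 161.54 mm.
M_n = T(d − a/2) = 2565.36 kN × (635 − 80.77) mm = 1421.80 kN·m.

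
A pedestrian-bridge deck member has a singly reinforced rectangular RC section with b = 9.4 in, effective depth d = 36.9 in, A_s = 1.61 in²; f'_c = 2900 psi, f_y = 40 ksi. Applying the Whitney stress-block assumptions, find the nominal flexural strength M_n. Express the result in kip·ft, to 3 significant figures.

M_n ≈ 191 kip·ft

T = A_s f_y = 1.61 × 40 = 64.4 kips.
a = T/(0.85 f'_c b) = 64.4/(0.85 × 2.9 × 9.4) = 2.779 in.
M_n = T(d − a/2) = 64.4 × (36.9 − 1.3895) = 2286.9 kip·in = 2286.9/12 = 190.58 kip·ft.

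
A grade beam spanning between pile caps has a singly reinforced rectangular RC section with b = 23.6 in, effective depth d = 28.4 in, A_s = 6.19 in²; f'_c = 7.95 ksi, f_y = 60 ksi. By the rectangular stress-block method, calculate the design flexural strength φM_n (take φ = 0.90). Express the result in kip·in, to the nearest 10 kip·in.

φM_n ≈ 9100 kip·in

T = A_s f_y = 6.19 × 60 = 371.4 kips.
a = T/(0.85 f'_c b) = 371.4/(0.85 × 7.95 × 23.6) = 2.329 in.
M_n = T(d − a/2) = 371.4 × (28.4 − 1.1645) = 10115.3 kip·in.
φM_n = 0.90 × 10115.3 = 9103.8 kip·in.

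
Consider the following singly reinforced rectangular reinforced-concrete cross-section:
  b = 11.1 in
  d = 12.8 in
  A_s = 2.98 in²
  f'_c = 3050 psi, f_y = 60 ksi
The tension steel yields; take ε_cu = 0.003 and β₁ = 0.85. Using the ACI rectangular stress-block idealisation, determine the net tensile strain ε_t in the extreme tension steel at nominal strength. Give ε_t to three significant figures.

ε_t ≈ 0.00225

a = A_s f_y/(0.85 f'_c b) = 6.213 in.
β₁ = 0.85, so c = a/β₁ = 6.213/0.85 = 7.309 in.
From the linear strain diagram with ε_cu = 0.003: ε_t = 0.003 (d − c)/c = 0.003 × (12.8 − 7.309)/7.309 = 0.00225.
ε_t < 0.004 — the section is over-reinforced for flexure under ACI limits.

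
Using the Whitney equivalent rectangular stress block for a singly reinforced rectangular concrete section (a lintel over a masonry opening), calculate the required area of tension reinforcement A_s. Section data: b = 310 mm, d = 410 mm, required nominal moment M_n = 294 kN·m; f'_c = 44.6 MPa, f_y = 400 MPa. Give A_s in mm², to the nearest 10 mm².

With M_n = 0.85 f'_c a b (d − a/2), solve the quadratic for a:
a = d − √(d² − 2M_n/(0.85 f'_c b)) = 410 − √(410² − 2 × 294×10⁶/(0.85 × 44.6 × 310)) = 66.39 mm.
A_s = 0.85 f'_c a b / f_y = 0.85 × 44.6 × 66.39 × 310 / 400 = 1950.6 mm².

A_s ≈ 1950 mm²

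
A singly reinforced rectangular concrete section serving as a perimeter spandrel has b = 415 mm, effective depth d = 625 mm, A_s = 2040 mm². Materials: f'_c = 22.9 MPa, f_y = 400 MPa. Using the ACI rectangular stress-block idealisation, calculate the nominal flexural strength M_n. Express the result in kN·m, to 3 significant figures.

M_n ≈ 469 kN·m

T = A_s f_y = 2040 × 400 = 816000 N = 816 kN.
From C = T: a = T/(0.85 f'_c b) = 816000/(0.85 × 22.9 × 415) = 101.02 mm.
M_n = T(d − a/2) = 816 kN × (625 − 50.51) mm = 468.78 kN·m.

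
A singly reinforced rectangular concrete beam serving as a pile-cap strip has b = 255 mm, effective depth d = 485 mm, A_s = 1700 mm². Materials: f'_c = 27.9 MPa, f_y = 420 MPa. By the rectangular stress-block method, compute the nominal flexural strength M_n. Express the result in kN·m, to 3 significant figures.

M_n ≈ 304 kN·m

T = A_s f_y = 1700 × 420 = 714000 N = 714 kN.
From C = T: a = T/(0.85 f'_c b) = 714000/(0.85 × 27.9 × 255) = 118.07 mm.
M_n = T(d − a/2) = 714 kN × (485 − 59.035) mm = 304.14 kN·m.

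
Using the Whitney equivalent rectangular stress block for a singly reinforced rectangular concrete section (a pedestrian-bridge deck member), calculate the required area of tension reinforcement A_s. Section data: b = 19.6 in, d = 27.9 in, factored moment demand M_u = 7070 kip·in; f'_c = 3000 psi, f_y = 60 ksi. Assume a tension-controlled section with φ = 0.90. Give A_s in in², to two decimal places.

M_n = M_u/φ = 7070/0.90 = 7855.56 kip·in.
From M_n = 0.85 f'_c a b (d − a/2):
a = d − √(d² − 2M_n/(0.85 f'_c b)) = 27.9 − √(27.9² − 2 × 7855.56/(0.85 × 3 × 19.6)) = 6.358 in.
A_s = 0.85 f'_c a b / f_y = 0.85 × 3 × 6.358 × 19.6 / 60 = 5.296 in².

A_s ≈ 5.30 in²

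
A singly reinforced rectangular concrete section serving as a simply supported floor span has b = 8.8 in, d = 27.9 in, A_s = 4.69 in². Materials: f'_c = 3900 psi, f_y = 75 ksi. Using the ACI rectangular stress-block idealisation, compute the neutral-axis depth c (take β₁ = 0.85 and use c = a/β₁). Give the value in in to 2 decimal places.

c ≈ 14.19 in

T = A_s f_y = 4.69 × 75 = 351.75 kips.
a = T/(0.85 f'_c b) = 351.75/(0.85 × 3.9 × 8.8) = 12.0578 in.
With β₁ = 0.85, c = a/β₁ = 12.0578/0.85 = 14.19 in.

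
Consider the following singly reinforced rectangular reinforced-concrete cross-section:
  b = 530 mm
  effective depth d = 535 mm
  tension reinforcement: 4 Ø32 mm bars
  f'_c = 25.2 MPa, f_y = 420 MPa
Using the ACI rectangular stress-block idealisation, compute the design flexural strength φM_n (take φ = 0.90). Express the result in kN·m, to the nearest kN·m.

A_s = 4 × 804 = 3216 mm².
T = A_s f_y = 3216 × 420 = 1350720 N = 1350.72 kN.
From C = T: a = T/(0.85 f'_c b) = 1350720/(0.85 × 25.2 × 530) = 118.98 mm.
M_n = T(d − a/2) = 1350.72 kN × (535 − 59.49) mm = 642.28 kN·m.
φM_n = 0.90 × 642.28 = 578.05 kN·m.

φM_n ≈ 578 kN·m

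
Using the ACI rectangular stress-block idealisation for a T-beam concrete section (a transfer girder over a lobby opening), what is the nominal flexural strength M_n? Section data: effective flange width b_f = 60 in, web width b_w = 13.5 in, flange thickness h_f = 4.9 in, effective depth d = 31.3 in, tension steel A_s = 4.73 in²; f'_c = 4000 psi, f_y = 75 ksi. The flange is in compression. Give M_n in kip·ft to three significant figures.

M_n ≈ 900 kip·ft

Tension: T = A_s f_y = 4.73 × 75 = 354.75 kips.
Try a within the flange: a = T/(0.85 f'_c b_f) = 354.75/(0.85 × 4 × 60) = 1.739 in.
Since a = 1.739 ≤ h_f = 4.9 in, the stress block lies entirely in the flange; analyse as a rectangular beam of width b_f.
M_n = T(d − a/2) = 354.75 × (31.3 − 0.8695) = 10795.2 kip·in.
M_n = 10795.2/12 = 899.60 kip·ft.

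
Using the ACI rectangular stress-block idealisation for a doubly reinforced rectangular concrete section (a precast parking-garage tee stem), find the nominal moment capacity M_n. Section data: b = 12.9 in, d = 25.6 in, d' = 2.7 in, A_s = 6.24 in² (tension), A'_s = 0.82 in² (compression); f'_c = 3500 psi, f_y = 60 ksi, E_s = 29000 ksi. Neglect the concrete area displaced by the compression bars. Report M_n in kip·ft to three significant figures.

M_n ≈ 673 kip·ft

Assume both steels yield.
a = (A_s − A'_s) f_y/(0.85 f'_c b) = (6.24 − 0.82) × 60/(0.85 × 3.5 × 12.9) = 8.474 in.
c = a/β₁ = 8.474/0.85 = 9.969 in; ε'_s = 0.003(c − d')/c = 0.0022 ≥ ε_y = 0.0021, so the compression steel yields.
M_n = (A_s − A'_s) f_y (d − a/2) + A'_s f_y (d − d') = 325.2 × (25.6 − 4.237) + 49.2 × (25.6 − 2.7) = 6947.2 + 1126.7 = 8073.9 kip·in = 8073.9/12 = 672.83 kip·ft.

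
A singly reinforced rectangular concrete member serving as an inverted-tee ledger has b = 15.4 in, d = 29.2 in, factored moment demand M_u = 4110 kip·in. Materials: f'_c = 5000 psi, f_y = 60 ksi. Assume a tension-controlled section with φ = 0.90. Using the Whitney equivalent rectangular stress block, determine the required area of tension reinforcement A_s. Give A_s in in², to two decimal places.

A_s ≈ 2.72 in²

M_n = M_u/φ = 4110/0.90 = 4566.67 kip·in.
From M_n = 0.85 f'_c a b (d − a/2):
a = d − √(d² − 2M_n/(0.85 f'_c b)) = 29.2 − √(29.2² − 2 × 4566.67/(0.85 × 5 × 15.4)) = 2.496 in.
A_s = 0.85 f'_c a b / f_y = 0.85 × 5 × 2.496 × 15.4 / 60 = 2.723 in².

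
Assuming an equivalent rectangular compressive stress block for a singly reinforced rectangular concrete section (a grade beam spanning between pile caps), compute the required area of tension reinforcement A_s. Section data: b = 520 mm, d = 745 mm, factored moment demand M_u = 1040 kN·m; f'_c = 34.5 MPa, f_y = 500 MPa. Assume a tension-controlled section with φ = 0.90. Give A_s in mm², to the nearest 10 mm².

M_n = M_u/φ = 1040/0.90 = 1155.56 kN·m.
With M_n = 0.85 f'_c a b (d − a/2), solve the quadratic for a:
a = d − √(d² − 2M_n/(0.85 f'_c b)) = 745 − √(745² − 2 × 1155.56×10⁶/(0.85 × 34.5 × 520)) = 109.81 mm.
A_s = 0.85 f'_c a b / f_y = 0.85 × 34.5 × 109.81 × 520 / 500 = 3349.0 mm².

A_s ≈ 3350 mm²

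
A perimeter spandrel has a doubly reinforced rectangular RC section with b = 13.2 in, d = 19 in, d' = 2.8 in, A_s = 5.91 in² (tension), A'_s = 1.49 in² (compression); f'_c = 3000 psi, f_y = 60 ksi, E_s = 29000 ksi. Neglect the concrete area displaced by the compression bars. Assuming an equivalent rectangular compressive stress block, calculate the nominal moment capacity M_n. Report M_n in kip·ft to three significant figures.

M_n ≈ 454 kip·ft

Assume both steels yield.
a = (A_s − A'_s) f_y/(0.85 f'_c b) = (5.91 − 1.49) × 60/(0.85 × 3 × 13.2) = 7.879 in.
c = a/β₁ = 7.879/0.85 = 9.269 in; ε'_s = 0.003(c − d')/c = 0.0021 ≥ ε_y = 0.0021, so the compression steel yields.
M_n = (A_s − A'_s) f_y (d − a/2) + A'_s f_y (d − d') = 265.2 × (19 − 3.9395) + 89.4 × (19 − 2.8) = 3994.0 + 1448.3 = 5442.3 kip·in = 5442.3/12 = 453.53 kip·ft.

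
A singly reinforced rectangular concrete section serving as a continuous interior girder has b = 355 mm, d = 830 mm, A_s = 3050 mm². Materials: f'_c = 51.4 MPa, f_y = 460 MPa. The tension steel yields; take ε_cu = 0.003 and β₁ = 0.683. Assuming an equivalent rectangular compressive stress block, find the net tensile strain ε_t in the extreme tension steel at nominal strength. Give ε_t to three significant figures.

a = A_s f_y/(0.85 f'_c b) = 90.46 mm.
β₁ = 0.683, so c = a/β₁ = 90.46/0.683 = 132.45 mm.
From the linear strain diagram with ε_cu = 0.003: ε_t = 0.003 (d − c)/c = 0.003 × (830 − 132.45)/132.45 = 0.0158.
Since ε_t ≥ 0.005, the section is tension-controlled.

ε_t ≈ 0.0158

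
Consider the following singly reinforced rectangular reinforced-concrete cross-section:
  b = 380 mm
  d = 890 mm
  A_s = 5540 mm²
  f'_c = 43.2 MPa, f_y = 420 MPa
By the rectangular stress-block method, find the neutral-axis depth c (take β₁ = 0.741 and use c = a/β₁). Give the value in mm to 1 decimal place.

T = A_s f_y = 5540 × 420 = 2326800 N = 2326.8 kN.
Setting C = 0.85 f'_c a b equal to T: a = 2326800/(0.85 × 43.2 × 380) = 166.753 mm.
With β₁ = 0.741, c = a/β₁ = 166.753/0.741 = 225.0 mm.

c ≈ 225.0 mm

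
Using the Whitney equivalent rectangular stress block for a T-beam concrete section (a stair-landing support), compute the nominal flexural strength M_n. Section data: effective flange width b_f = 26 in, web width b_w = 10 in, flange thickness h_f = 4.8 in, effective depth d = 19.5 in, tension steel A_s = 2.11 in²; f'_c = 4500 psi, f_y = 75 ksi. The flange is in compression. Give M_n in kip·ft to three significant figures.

Tension: T = A_s f_y = 2.11 × 75 = 158.25 kips.
Try a within the flange: a = T/(0.85 f'_c b_f) = 158.25/(0.85 × 4.5 × 26) = 1.591 in.
Since a = 1.591 ≤ h_f = 4.8 in, the stress block lies entirely in the flange; analyse as a rectangular beam of width b_f.
M_n = T(d − a/2) = 158.25 × (19.5 − 0.7955) = 2960.0 kip·in.
M_n = 2960.0/12 = 246.67 kip·ft.

M_n ≈ 247 kip·ft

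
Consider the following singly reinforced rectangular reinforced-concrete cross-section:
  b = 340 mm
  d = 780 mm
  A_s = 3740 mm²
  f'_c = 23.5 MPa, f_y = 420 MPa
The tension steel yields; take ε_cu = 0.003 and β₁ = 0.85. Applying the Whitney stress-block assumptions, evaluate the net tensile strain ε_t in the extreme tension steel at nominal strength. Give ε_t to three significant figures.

ε_t ≈ 0.00560

a = A_s f_y/(0.85 f'_c b) = 231.29 mm.
β₁ = 0.85, so c = a/β₁ = 231.29/0.85 = 272.11 mm.
From the linear strain diagram with ε_cu = 0.003: ε_t = 0.003 (d − c)/c = 0.003 × (780 − 272.11)/272.11 = 0.00560.
Since ε_t ≥ 0.005, the section is tension-controlled.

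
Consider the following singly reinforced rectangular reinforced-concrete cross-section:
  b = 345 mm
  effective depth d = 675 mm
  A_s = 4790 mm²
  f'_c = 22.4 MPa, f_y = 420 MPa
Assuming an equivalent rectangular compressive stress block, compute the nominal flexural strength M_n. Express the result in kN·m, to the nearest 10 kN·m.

T = A_s f_y = 4790 × 420 = 2011800 N = 2011.8 kN.
From C = T: a = T/(0.85 f'_c b) = 2011800/(0.85 × 22.4 × 345) = 306.27 mm.
M_n = T(d − a/2) = 2011.8 kN × (675 − 153.135) mm = 1049.89 kN·m.

M_n ≈ 1050 kN·m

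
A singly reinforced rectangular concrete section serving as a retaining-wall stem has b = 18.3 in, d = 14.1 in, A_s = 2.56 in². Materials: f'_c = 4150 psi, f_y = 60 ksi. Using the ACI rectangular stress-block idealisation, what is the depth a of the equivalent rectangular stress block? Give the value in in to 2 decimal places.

a ≈ 2.38 in

T = A_s f_y = 2.56 × 60 = 153.6 kips.
a = T/(0.85 f'_c b) = 153.6/(0.85 × 4.15 × 18.3) = 2.38 in.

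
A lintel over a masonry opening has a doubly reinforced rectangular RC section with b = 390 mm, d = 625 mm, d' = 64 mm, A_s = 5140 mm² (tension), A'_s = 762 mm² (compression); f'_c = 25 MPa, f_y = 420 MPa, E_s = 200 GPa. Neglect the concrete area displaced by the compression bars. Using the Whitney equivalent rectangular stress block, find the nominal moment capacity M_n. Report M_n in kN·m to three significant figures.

Assume both tension and compression steel yield.
Net tension couple steel: A_s − A'_s = 4378 mm².
a = (A_s − A'_s) f_y / (0.85 f'_c b) = 1838760/(0.85 × 25 × 390) = 221.87 mm.
c = a/β₁ = 221.87/0.85 = 261.02 mm; ε'_s = 0.003(c − d')/c = 0.0023 ≥ f_y/E_s = 0.0021, so compression steel does yield.
M_n = (A_s − A'_s) f_y (d − a/2) + A'_s f_y (d − d') = [1838760 × (625 − 110.935) + 320040 × (625 − 64)] × 10⁻⁶ = 945.24 + 179.54 = 1124.78 kN·m.

M_n ≈ 1120 kN·m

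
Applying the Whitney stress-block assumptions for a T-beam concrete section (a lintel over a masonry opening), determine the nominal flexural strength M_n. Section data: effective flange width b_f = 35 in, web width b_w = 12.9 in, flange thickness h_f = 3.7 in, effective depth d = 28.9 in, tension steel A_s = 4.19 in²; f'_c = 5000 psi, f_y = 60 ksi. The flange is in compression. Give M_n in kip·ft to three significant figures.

Tension: T = A_s f_y = 4.19 × 60 = 251.4 kips.
Try a within the flange: a = T/(0.85 f'_c b_f) = 251.4/(0.85 × 5 × 35) = 1.690 in.
Since a = 1.690 ≤ h_f = 3.7 in, the stress block lies entirely in the flange; analyse as a rectangular beam of width b_f.
M_n = T(d − a/2) = 251.4 × (28.9 − 0.845) = 7053.0 kip·in.
M_n = 7053.0/12 = 587.75 kip·ft.

M_n ≈ 588 kip·ft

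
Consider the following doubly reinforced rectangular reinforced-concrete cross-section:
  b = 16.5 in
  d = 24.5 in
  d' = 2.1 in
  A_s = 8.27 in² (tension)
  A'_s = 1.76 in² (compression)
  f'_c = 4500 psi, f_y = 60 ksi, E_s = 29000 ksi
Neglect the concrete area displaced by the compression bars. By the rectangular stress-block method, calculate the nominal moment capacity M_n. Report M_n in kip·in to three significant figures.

M_n ≈ 10700 kip·in

Assume both steels yield.
a = (A_s − A'_s) f_y/(0.85 f'_c b) = (8.27 − 1.76) × 60/(0.85 × 4.5 × 16.5) = 6.189 in.
c = a/β₁ = 6.189/0.825 = 7.502 in; ε'_s = 0.003(c − d')/c = 0.0022 ≥ ε_y = 0.0021, so the compression steel yields.
M_n = (A_s − A'_s) f_y (d − a/2) + A'_s f_y (d − d') = 390.6 × (24.5 − 3.0945) + 105.6 × (24.5 − 2.1) = 8361.0 + 2365.4 = 10726.4 kip·in.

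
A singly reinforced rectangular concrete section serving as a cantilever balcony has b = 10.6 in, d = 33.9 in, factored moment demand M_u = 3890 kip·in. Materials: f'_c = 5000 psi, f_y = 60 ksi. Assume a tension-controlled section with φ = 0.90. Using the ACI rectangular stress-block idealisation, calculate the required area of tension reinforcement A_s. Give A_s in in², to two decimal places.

A_s ≈ 2.22 in²

M_n = M_u/φ = 3890/0.90 = 4322.22 kip·in.
From M_n = 0.85 f'_c a b (d − a/2):
a = d − √(d² − 2M_n/(0.85 f'_c b)) = 33.9 − √(33.9² − 2 × 4322.22/(0.85 × 5 × 10.6)) = 2.959 in.
A_s = 0.85 f'_c a b / f_y = 0.85 × 5 × 2.959 × 10.6 / 60 = 2.222 in².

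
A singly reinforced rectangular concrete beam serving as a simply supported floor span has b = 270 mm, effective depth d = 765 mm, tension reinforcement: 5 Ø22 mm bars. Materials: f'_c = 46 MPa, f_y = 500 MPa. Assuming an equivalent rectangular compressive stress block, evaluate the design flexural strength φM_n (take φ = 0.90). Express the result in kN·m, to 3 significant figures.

A_s = 5 × 380 = 1900 mm².
T = A_s f_y = 1900 × 500 = 950000 N = 950 kN.
From C = T: a = T/(0.85 f'_c b) = 950000/(0.85 × 46 × 270) = 89.99 mm.
M_n = T(d − a/2) = 950 kN × (765 − 44.995) mm = 684.00 kN·m.
φM_n = 0.90 × 684.00 = 615.60 kN·m.

φM_n ≈ 616 kN·m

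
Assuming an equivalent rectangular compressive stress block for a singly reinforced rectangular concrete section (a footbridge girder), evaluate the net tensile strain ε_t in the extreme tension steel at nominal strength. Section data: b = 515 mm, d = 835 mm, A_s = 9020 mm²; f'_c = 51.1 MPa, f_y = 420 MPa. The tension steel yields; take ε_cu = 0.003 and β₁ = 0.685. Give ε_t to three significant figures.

ε_t ≈ 0.00713

a = A_s f_y/(0.85 f'_c b) = 169.36 mm.
β₁ = 0.685, so c = a/β₁ = 169.36/0.685 = 247.24 mm.
From the linear strain diagram with ε_cu = 0.003: ε_t = 0.003 (d − c)/c = 0.003 × (835 − 247.24)/247.24 = 0.00713.
Since ε_t ≥ 0.005, the section is tension-controlled.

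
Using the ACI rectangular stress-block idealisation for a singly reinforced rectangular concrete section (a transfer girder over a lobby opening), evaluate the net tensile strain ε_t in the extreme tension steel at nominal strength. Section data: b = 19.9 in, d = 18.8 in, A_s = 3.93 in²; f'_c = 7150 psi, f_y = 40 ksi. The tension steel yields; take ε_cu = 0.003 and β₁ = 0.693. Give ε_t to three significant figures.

ε_t ≈ 0.0271

a = A_s f_y/(0.85 f'_c b) = 1.300 in.
β₁ = 0.693, so c = a/β₁ = 1.300/0.693 = 1.876 in.
From the linear strain diagram with ε_cu = 0.003: ε_t = 0.003 (d − c)/c = 0.003 × (18.8 − 1.876)/1.876 = 0.0271.
Since ε_t ≥ 0.005, the section is tension-controlled.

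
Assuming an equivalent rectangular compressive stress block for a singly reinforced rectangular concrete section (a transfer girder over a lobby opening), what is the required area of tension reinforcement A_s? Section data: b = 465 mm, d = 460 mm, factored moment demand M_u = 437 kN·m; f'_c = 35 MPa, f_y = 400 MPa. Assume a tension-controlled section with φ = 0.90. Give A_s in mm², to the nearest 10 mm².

A_s ≈ 2900 mm²

M_n = M_u/φ = 437/0.90 = 485.556 kN·m.
With M_n = 0.85 f'_c a b (d − a/2), solve the quadratic for a:
a = d − √(d² − 2M_n/(0.85 f'_c b)) = 460 − √(460² − 2 × 485.556×10⁶/(0.85 × 35 × 465)) = 83.97 mm.
A_s = 0.85 f'_c a b / f_y = 0.85 × 35 × 83.97 × 465 / 400 = 2904.0 mm².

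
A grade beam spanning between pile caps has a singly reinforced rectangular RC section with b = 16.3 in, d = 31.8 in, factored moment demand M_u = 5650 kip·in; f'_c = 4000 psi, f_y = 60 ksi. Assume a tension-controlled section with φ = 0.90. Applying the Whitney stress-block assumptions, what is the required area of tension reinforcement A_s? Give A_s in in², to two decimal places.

A_s ≈ 3.50 in²

M_n = M_u/φ = 5650/0.90 = 6277.78 kip·in.
From M_n = 0.85 f'_c a b (d − a/2):
a = d − √(d² − 2M_n/(0.85 f'_c b)) = 31.8 − √(31.8² − 2 × 6277.78/(0.85 × 4 × 16.3)) = 3.788 in.
A_s = 0.85 f'_c a b / f_y = 0.85 × 4 × 3.788 × 16.3 / 60 = 3.499 in².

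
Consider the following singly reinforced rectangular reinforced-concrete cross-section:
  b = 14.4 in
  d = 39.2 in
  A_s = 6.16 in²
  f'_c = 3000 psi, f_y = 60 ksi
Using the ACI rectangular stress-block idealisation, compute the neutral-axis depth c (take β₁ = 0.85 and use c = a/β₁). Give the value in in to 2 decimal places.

T = A_s f_y = 6.16 × 60 = 369.6 kips.
a = T/(0.85 f'_c b) = 369.6/(0.85 × 3 × 14.4) = 10.0654 in.
With β₁ = 0.85, c = a/β₁ = 10.0654/0.85 = 11.84 in.

c ≈ 11.84 in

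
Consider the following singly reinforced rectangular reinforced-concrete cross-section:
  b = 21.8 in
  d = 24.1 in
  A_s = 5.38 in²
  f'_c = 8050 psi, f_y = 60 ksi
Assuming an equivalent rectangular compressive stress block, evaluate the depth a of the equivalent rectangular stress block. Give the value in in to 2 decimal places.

T = A_s f_y = 5.38 × 60 = 322.8 kips.
a = T/(0.85 f'_c b) = 322.8/(0.85 × 8.05 × 21.8) = 2.16 in.

a ≈ 2.16 in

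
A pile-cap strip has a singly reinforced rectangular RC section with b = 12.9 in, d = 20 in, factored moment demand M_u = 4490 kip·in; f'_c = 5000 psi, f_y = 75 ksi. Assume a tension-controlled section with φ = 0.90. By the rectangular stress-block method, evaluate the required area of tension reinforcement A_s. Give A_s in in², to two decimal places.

A_s ≈ 3.83 in²

M_n = M_u/φ = 4490/0.90 = 4988.89 kip·in.
From M_n = 0.85 f'_c a b (d − a/2):
a = d − √(d² − 2M_n/(0.85 f'_c b)) = 20 − √(20² − 2 × 4988.89/(0.85 × 5 × 12.9)) = 5.235 in.
A_s = 0.85 f'_c a b / f_y = 0.85 × 5 × 5.235 × 12.9 / 75 = 3.827 in².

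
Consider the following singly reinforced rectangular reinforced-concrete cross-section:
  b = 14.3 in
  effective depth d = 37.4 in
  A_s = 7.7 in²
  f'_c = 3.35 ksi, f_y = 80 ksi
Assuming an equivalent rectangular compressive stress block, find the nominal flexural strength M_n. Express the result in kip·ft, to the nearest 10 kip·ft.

T = A_s f_y = 7.7 × 80 = 616 kips.
a = T/(0.85 f'_c b) = 616/(0.85 × 3.35 × 14.3) = 15.128 in.
M_n = T(d − a/2) = 616 × (37.4 − 7.564) = 18379.0 kip·in = 18379.0/12 = 1531.58 kip·ft.

M_n ≈ 1530 kip·ft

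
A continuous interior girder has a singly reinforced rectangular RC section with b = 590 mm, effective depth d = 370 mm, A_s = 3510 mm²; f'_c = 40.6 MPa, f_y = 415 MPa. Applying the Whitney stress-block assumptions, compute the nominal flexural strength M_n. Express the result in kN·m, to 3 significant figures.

M_n ≈ 487 kN·m

T = A_s f_y = 3510 × 415 = 1456650 N = 1456.65 kN.
From C = T: a = T/(0.85 f'_c b) = 1456650/(0.85 × 40.6 × 590) = 71.54 mm.
M_n = T(d − a/2) = 1456.65 kN × (370 − 35.77) mm = 486.86 kN·m.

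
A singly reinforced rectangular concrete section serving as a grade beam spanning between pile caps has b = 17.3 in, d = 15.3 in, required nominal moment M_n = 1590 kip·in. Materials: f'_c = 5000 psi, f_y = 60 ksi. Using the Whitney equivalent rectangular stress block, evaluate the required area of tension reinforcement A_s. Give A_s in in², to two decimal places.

From M_n = 0.85 f'_c a b (d − a/2):
a = d − √(d² − 2M_n/(0.85 f'_c b)) = 15.3 − √(15.3² − 2 × 1590/(0.85 × 5 × 17.3)) = 1.486 in.
A_s = 0.85 f'_c a b / f_y = 0.85 × 5 × 1.486 × 17.3 / 60 = 1.821 in².

A_s ≈ 1.82 in²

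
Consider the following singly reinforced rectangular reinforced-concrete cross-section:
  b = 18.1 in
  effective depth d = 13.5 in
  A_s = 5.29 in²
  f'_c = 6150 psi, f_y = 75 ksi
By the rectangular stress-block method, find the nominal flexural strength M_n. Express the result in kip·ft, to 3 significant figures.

M_n ≈ 377 kip·ft

T = A_s f_y = 5.29 × 75 = 396.75 kips.
a = T/(0.85 f'_c b) = 396.75/(0.85 × 6.15 × 18.1) = 4.193 in.
M_n = T(d − a/2) = 396.75 × (13.5 − 2.0965) = 4524.3 kip·in = 4524.3/12 = 377.03 kip·ft.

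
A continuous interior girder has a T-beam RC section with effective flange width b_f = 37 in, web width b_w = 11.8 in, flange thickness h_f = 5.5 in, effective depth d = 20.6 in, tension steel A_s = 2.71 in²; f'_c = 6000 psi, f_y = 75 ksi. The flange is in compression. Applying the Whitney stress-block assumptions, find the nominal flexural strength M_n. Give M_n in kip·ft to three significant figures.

M_n ≈ 340 kip·ft

Tension: T = A_s f_y = 2.71 × 75 = 203.25 kips.
Try a within the flange: a = T/(0.85 f'_c b_f) = 203.25/(0.85 × 6 × 37) = 1.077 in.
Since a = 1.077 ≤ h_f = 5.5 in, the stress block lies entirely in the flange; analyse as a rectangular beam of width b_f.
M_n = T(d − a/2) = 203.25 × (20.6 − 0.5385) = 4077.5 kip·in.
M_n = 4077.5/12 = 339.79 kip·ft.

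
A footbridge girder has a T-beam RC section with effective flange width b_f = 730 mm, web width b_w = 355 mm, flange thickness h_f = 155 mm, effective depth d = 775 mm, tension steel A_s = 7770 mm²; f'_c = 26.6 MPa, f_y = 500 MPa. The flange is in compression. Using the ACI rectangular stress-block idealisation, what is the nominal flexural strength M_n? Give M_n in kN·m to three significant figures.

M_n ≈ 2500 kN·m

Tension: T = A_s f_y = 7770 × 500 = 3885000 N.
Try a within the flange: a = T/(0.85 f'_c b_f) = 3885000/(0.85 × 26.6 × 730) = 235.38 mm.
a = 235.38 > h_f = 155 mm: the block extends into the web. Split into flange-overhang and web parts.
C_f = 0.85 f'_c (b_f − b_w) h_f = 0.85 × 26.6 × (730 − 355) × 155 = 1314206 N.
Remaining web compression depth: a_w = (T − C_f)/(0.85 f'_c b_w) = (3885000 − 1314206)/(0.85 × 26.6 × 355) = 320.29 mm.
M_n = C_f(d − h_f/2) + (T − C_f)(d − a_w/2) = 1314206 × (775 − 77.5) + 2570794 × (775 − 160.145) = 916.66 + 1580.67 = 2497.33 × 10⁶ N·mm.
M_n = 2497.33 kN·m.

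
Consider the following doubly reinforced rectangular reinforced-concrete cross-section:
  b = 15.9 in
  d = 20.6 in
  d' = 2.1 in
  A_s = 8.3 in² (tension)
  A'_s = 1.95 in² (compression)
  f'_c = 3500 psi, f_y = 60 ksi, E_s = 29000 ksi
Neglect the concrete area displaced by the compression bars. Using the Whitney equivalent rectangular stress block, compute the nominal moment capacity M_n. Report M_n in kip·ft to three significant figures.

Assume both steels yield.
a = (A_s − A'_s) f_y/(0.85 f'_c b) = (8.3 − 1.95) × 60/(0.85 × 3.5 × 15.9) = 8.055 in.
c = a/β₁ = 8.055/0.85 = 9.476 in; ε'_s = 0.003(c − d')/c = 0.0023 ≥ ε_y = 0.0021, so the compression steel yields.
M_n = (A_s − A'_s) f_y (d − a/2) + A'_s f_y (d − d') = 381 × (20.6 − 4.0275) + 117 × (20.6 − 2.1) = 6314.1 + 2164.5 = 8478.6 kip·in = 8478.6/12 = 706.55 kip·ft.

M_n ≈ 707 kip·ft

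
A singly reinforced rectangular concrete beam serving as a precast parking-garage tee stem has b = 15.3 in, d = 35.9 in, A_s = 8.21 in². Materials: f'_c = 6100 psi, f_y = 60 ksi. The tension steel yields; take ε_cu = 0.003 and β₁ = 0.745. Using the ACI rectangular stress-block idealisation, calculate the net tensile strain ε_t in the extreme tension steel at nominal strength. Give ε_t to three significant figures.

a = A_s f_y/(0.85 f'_c b) = 6.209 in.
β₁ = 0.745, so c = a/β₁ = 6.209/0.745 = 8.334 in.
From the linear strain diagram with ε_cu = 0.003: ε_t = 0.003 (d − c)/c = 0.003 × (35.9 − 8.334)/8.334 = 0.00992.
Since ε_t ≥ 0.005, the section is tension-controlled.

ε_t ≈ 0.00992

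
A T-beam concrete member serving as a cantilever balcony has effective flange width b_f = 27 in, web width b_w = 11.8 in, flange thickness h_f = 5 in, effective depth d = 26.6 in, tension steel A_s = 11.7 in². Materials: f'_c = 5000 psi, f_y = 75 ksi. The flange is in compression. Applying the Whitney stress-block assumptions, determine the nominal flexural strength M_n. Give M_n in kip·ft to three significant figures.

Tension: T = A_s f_y = 11.7 × 75 = 877.5 kips.
Try a within the flange: a = T/(0.85 f'_c b_f) = 877.5/(0.85 × 5 × 27) = 7.647 in.
a = 7.647 > h_f = 5 in: the block extends into the web. Split into flange-overhang and web parts.
C_f = 0.85 f'_c (b_f − b_w) h_f = 0.85 × 5 × (27 − 11.8) × 5 = 323.0 kips.
Remaining web compression depth: a_w = (T − C_f)/(0.85 f'_c b_w) = (877.5 − 323.0)/(0.85 × 5 × 11.8) = 11.057 in.
M_n = C_f(d − h_f/2) + (T − C_f)(d − a_w/2) = 323.0 × (26.6 − 2.5) + 554.5 × (26.6 − 5.5285) = 7784.3 + 11684.1 = 19468.4 kip·in.
M_n = 19468.4/12 = 1622.37 kip·ft.

M_n ≈ 1620 kip·ft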